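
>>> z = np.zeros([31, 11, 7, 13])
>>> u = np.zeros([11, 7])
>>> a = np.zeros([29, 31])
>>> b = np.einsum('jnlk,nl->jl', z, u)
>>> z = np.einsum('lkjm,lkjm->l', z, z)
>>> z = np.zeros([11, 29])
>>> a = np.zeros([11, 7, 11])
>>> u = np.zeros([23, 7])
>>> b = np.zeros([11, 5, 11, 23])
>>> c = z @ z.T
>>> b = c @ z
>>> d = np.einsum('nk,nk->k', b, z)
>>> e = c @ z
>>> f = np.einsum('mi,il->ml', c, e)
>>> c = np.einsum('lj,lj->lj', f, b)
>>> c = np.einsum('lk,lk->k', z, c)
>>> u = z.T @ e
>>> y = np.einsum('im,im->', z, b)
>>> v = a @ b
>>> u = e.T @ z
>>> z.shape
(11, 29)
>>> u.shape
(29, 29)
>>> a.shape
(11, 7, 11)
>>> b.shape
(11, 29)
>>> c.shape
(29,)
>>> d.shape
(29,)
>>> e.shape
(11, 29)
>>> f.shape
(11, 29)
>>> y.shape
()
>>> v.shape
(11, 7, 29)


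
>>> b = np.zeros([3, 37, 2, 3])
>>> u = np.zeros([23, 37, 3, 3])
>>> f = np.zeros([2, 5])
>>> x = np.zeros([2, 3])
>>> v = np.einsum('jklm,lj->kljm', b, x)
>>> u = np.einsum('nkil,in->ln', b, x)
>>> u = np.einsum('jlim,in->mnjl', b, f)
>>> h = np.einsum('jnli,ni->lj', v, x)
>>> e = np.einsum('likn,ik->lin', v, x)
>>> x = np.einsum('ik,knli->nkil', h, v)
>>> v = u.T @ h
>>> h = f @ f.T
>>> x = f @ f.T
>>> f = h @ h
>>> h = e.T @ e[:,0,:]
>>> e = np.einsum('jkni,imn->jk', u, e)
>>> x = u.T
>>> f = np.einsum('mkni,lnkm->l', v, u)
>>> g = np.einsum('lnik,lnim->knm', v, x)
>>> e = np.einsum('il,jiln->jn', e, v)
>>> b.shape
(3, 37, 2, 3)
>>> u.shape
(3, 5, 3, 37)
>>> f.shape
(3,)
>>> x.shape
(37, 3, 5, 3)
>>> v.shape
(37, 3, 5, 37)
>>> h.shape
(3, 2, 3)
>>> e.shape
(37, 37)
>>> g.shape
(37, 3, 3)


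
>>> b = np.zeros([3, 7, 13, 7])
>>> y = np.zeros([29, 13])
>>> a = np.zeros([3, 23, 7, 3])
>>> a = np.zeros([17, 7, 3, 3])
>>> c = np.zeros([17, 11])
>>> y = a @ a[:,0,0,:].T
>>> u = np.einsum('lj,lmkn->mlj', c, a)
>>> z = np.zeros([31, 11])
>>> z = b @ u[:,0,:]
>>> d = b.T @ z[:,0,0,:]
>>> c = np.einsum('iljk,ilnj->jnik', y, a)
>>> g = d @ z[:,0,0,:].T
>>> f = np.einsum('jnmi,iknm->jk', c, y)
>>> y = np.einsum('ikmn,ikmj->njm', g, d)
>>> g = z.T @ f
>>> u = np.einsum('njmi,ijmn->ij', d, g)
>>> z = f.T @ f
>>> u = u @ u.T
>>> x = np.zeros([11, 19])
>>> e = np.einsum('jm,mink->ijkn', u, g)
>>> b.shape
(3, 7, 13, 7)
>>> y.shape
(3, 11, 7)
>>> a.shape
(17, 7, 3, 3)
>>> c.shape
(3, 3, 17, 17)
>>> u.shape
(11, 11)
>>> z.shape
(7, 7)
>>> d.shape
(7, 13, 7, 11)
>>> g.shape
(11, 13, 7, 7)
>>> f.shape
(3, 7)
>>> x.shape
(11, 19)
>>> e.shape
(13, 11, 7, 7)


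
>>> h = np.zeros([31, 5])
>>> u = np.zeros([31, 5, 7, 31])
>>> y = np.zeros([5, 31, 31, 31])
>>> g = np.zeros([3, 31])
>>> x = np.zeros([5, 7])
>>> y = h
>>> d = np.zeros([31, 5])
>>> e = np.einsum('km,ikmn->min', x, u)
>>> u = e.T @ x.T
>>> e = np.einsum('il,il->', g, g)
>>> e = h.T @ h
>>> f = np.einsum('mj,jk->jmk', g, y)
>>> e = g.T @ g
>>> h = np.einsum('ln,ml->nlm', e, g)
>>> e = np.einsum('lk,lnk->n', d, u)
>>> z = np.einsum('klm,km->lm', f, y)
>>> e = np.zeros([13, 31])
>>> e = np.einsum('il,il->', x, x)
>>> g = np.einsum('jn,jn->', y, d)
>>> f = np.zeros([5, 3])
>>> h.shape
(31, 31, 3)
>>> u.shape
(31, 31, 5)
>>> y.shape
(31, 5)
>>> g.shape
()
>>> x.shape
(5, 7)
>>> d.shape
(31, 5)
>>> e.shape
()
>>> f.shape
(5, 3)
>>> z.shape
(3, 5)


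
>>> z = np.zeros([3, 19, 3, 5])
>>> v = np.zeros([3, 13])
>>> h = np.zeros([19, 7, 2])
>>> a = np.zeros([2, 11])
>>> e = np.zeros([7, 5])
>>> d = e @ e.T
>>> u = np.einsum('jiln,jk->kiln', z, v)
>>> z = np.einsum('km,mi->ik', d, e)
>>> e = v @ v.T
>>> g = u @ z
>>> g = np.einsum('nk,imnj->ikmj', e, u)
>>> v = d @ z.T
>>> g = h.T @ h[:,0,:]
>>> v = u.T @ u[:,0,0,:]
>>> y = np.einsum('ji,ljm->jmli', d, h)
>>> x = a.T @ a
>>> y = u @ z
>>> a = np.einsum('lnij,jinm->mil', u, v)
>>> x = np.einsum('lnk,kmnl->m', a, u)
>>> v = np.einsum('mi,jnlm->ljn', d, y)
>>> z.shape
(5, 7)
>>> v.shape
(3, 13, 19)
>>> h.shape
(19, 7, 2)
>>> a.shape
(5, 3, 13)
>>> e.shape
(3, 3)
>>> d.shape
(7, 7)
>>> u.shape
(13, 19, 3, 5)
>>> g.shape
(2, 7, 2)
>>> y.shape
(13, 19, 3, 7)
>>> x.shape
(19,)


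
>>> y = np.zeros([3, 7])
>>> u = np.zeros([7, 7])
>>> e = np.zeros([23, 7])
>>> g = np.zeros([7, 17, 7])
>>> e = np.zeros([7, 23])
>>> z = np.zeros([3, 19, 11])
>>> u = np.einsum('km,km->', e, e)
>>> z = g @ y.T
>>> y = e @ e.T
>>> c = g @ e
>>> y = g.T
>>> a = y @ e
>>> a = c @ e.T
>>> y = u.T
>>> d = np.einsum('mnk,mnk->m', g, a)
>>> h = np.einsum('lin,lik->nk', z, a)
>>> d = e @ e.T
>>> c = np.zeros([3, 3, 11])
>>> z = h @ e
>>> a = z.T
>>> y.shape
()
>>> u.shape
()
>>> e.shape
(7, 23)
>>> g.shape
(7, 17, 7)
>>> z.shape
(3, 23)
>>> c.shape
(3, 3, 11)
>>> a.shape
(23, 3)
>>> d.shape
(7, 7)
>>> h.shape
(3, 7)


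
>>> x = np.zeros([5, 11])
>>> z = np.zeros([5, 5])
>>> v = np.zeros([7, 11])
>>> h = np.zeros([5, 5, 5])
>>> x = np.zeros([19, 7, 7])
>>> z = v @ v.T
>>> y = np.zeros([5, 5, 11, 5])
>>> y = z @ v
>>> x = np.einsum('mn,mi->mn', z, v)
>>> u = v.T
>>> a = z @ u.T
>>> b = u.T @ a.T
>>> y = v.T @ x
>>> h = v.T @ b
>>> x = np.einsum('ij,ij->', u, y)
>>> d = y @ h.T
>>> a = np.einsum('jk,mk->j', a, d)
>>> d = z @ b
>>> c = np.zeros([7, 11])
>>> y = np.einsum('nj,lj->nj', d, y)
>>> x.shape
()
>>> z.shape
(7, 7)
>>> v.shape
(7, 11)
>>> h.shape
(11, 7)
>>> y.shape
(7, 7)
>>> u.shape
(11, 7)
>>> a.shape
(7,)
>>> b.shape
(7, 7)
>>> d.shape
(7, 7)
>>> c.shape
(7, 11)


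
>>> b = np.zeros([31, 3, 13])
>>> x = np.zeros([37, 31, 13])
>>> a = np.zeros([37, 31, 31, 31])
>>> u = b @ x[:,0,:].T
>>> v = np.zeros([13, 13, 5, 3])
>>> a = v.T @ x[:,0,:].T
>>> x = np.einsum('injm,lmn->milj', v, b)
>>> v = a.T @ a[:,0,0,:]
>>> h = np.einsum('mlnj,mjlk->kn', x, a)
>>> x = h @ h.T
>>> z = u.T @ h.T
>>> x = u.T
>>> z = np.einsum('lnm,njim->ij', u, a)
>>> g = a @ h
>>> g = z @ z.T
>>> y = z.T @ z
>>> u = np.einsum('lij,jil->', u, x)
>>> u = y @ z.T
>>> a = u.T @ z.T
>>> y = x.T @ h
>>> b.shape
(31, 3, 13)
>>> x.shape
(37, 3, 31)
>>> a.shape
(13, 13)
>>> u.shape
(5, 13)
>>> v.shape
(37, 13, 5, 37)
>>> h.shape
(37, 31)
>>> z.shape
(13, 5)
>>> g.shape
(13, 13)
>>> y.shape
(31, 3, 31)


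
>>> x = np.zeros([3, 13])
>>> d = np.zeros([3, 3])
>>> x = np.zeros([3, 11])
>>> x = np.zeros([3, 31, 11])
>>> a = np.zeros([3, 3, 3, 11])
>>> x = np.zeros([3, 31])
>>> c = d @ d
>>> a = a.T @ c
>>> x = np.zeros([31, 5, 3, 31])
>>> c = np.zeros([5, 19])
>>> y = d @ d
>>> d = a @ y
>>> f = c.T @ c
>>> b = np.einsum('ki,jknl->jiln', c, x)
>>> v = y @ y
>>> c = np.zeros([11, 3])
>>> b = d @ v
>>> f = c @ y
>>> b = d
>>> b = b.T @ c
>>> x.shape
(31, 5, 3, 31)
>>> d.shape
(11, 3, 3, 3)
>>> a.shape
(11, 3, 3, 3)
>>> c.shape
(11, 3)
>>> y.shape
(3, 3)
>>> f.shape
(11, 3)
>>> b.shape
(3, 3, 3, 3)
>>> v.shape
(3, 3)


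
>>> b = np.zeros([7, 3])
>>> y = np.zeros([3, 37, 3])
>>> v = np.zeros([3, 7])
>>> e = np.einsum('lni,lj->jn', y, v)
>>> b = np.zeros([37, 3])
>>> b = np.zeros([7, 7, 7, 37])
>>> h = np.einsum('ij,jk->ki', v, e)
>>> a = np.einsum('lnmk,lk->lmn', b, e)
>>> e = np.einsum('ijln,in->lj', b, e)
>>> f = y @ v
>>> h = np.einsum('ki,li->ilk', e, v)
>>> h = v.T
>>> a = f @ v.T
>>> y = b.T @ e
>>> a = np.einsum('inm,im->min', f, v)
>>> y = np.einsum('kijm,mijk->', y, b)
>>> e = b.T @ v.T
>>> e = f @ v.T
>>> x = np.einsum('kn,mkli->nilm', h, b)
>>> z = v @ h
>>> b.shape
(7, 7, 7, 37)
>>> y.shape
()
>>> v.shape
(3, 7)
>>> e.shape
(3, 37, 3)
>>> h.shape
(7, 3)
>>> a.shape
(7, 3, 37)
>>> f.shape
(3, 37, 7)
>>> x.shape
(3, 37, 7, 7)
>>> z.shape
(3, 3)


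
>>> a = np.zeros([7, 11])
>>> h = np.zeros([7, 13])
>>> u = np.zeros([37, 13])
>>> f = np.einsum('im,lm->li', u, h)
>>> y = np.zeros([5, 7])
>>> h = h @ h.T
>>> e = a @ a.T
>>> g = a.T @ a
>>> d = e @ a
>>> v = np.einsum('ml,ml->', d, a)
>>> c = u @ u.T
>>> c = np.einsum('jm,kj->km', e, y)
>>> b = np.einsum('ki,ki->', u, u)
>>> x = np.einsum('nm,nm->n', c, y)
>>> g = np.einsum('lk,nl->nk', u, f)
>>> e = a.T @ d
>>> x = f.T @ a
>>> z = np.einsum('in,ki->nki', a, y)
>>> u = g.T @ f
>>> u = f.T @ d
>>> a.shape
(7, 11)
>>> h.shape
(7, 7)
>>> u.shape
(37, 11)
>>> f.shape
(7, 37)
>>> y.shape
(5, 7)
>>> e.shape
(11, 11)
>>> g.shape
(7, 13)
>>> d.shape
(7, 11)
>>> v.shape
()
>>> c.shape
(5, 7)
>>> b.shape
()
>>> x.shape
(37, 11)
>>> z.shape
(11, 5, 7)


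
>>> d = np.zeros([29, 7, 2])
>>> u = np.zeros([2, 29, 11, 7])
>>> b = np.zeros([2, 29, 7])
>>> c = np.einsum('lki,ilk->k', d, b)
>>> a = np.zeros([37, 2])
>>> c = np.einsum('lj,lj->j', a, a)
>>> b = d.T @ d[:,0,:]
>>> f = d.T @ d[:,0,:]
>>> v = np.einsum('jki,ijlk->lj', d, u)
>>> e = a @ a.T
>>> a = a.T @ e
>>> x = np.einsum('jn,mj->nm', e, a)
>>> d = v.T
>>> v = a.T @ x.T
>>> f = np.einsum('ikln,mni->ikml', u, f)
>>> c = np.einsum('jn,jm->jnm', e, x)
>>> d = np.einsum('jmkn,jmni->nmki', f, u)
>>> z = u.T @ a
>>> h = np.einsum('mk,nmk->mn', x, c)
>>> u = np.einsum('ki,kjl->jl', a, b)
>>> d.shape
(11, 29, 2, 7)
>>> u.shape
(7, 2)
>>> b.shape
(2, 7, 2)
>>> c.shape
(37, 37, 2)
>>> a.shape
(2, 37)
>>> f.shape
(2, 29, 2, 11)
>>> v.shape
(37, 37)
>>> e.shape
(37, 37)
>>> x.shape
(37, 2)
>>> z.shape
(7, 11, 29, 37)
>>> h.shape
(37, 37)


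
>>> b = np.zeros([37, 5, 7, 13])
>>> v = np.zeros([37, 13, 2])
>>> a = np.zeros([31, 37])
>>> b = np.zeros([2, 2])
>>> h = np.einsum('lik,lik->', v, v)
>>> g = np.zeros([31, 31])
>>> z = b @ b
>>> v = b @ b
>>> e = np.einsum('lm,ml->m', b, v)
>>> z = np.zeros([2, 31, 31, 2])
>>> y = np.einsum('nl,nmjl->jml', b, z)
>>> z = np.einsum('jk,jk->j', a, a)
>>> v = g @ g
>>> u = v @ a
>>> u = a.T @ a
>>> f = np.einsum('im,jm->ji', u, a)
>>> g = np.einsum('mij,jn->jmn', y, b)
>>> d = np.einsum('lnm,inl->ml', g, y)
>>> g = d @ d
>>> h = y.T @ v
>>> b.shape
(2, 2)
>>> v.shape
(31, 31)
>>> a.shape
(31, 37)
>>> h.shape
(2, 31, 31)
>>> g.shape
(2, 2)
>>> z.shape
(31,)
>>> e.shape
(2,)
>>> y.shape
(31, 31, 2)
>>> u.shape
(37, 37)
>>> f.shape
(31, 37)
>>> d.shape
(2, 2)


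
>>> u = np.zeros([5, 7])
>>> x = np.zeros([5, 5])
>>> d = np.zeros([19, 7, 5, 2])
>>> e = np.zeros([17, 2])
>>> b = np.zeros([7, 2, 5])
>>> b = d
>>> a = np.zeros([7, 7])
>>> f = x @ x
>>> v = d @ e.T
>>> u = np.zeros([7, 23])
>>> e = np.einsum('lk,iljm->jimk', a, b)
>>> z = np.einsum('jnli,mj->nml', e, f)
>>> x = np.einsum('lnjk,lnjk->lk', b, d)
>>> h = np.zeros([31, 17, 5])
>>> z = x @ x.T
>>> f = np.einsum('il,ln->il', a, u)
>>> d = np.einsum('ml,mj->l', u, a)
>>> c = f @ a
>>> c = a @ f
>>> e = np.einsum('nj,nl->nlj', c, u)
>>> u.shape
(7, 23)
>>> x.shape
(19, 2)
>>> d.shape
(23,)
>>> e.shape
(7, 23, 7)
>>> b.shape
(19, 7, 5, 2)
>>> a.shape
(7, 7)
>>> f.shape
(7, 7)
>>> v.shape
(19, 7, 5, 17)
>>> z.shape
(19, 19)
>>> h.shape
(31, 17, 5)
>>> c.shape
(7, 7)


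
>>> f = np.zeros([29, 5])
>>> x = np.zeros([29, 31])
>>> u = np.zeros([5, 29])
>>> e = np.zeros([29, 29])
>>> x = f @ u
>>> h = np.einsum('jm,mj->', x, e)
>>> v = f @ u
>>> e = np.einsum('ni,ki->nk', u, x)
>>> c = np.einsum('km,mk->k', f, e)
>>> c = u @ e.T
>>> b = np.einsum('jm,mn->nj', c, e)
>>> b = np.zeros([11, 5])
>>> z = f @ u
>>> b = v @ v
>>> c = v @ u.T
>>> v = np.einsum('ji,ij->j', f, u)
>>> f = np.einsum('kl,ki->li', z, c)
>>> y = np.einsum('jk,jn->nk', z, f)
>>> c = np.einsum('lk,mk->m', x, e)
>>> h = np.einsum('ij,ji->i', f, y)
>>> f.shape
(29, 5)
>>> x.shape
(29, 29)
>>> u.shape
(5, 29)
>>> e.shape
(5, 29)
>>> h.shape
(29,)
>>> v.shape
(29,)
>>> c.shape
(5,)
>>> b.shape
(29, 29)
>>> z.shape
(29, 29)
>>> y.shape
(5, 29)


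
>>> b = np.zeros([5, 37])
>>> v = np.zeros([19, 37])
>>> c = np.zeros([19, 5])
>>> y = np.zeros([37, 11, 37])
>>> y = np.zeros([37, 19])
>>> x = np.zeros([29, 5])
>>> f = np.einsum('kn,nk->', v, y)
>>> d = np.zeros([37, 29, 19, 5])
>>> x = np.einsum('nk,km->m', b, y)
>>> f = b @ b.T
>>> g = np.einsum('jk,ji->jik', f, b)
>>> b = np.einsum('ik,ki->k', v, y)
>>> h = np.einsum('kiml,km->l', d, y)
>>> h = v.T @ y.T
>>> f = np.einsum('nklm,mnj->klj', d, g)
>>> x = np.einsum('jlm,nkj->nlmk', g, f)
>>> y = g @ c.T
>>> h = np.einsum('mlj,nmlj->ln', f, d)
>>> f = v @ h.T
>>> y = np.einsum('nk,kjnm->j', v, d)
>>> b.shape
(37,)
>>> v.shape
(19, 37)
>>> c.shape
(19, 5)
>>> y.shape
(29,)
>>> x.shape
(29, 37, 5, 19)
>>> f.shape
(19, 19)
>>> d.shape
(37, 29, 19, 5)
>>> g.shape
(5, 37, 5)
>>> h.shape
(19, 37)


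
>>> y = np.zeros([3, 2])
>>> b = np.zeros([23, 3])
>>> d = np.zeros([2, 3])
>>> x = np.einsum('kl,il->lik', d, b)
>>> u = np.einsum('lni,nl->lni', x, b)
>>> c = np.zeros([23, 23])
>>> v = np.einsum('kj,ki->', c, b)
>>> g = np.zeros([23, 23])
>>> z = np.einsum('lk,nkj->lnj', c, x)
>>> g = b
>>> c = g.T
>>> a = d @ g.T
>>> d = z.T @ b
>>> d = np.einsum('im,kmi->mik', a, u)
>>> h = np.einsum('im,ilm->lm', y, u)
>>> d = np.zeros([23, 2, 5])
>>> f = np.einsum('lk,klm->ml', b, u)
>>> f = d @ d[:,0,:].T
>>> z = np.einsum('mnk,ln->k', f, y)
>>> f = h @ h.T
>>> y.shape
(3, 2)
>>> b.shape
(23, 3)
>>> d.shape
(23, 2, 5)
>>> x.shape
(3, 23, 2)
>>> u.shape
(3, 23, 2)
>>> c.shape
(3, 23)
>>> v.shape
()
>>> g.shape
(23, 3)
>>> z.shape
(23,)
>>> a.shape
(2, 23)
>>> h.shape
(23, 2)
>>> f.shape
(23, 23)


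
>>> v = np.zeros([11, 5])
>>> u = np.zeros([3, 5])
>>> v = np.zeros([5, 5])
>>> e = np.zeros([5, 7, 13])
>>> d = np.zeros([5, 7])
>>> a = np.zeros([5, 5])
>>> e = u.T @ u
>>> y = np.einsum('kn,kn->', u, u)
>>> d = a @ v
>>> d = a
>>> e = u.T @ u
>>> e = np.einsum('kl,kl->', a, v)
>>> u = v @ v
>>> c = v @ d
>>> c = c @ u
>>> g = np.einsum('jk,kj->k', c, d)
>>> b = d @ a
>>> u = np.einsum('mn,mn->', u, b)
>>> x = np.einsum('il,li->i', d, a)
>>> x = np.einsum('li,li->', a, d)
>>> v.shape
(5, 5)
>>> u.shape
()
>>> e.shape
()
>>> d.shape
(5, 5)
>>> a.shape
(5, 5)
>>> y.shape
()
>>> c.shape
(5, 5)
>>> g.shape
(5,)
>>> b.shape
(5, 5)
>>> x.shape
()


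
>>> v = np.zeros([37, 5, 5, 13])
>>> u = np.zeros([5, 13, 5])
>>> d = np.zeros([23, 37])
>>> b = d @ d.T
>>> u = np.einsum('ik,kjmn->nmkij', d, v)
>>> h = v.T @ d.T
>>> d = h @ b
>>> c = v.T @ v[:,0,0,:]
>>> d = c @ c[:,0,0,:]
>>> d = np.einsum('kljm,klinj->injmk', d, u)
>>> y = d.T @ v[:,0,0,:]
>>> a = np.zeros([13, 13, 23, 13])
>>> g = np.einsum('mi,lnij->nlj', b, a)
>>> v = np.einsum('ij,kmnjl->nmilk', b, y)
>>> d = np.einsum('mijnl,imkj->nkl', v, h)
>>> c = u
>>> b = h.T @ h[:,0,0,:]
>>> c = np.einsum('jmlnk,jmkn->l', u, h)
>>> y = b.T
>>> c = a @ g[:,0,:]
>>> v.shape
(5, 13, 23, 13, 13)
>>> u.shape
(13, 5, 37, 23, 5)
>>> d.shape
(13, 5, 13)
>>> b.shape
(23, 5, 5, 23)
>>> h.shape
(13, 5, 5, 23)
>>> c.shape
(13, 13, 23, 13)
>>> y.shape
(23, 5, 5, 23)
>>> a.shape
(13, 13, 23, 13)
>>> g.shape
(13, 13, 13)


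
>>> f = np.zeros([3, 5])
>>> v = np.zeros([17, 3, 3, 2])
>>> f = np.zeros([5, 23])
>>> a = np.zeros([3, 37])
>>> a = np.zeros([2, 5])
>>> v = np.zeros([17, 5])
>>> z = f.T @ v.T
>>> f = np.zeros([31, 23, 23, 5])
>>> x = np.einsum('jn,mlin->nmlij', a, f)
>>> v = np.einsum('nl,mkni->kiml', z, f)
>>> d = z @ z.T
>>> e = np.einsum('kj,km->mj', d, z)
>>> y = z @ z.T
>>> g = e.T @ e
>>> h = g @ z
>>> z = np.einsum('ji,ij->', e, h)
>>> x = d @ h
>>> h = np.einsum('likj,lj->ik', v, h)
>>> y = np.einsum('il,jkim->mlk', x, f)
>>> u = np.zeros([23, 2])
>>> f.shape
(31, 23, 23, 5)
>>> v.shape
(23, 5, 31, 17)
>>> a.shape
(2, 5)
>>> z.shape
()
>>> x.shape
(23, 17)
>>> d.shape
(23, 23)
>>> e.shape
(17, 23)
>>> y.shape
(5, 17, 23)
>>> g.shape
(23, 23)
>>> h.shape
(5, 31)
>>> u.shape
(23, 2)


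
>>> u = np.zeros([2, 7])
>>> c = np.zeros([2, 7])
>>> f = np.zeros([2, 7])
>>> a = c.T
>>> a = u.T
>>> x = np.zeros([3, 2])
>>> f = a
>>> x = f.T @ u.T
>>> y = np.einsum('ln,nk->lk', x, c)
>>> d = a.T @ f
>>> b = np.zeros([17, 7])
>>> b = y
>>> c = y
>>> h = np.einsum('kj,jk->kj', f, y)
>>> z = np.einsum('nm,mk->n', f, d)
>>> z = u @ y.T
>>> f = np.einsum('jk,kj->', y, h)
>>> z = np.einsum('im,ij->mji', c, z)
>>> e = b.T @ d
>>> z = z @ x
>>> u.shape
(2, 7)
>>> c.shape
(2, 7)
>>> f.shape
()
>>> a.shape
(7, 2)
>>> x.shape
(2, 2)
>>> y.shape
(2, 7)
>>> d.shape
(2, 2)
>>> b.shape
(2, 7)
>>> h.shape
(7, 2)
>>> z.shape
(7, 2, 2)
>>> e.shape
(7, 2)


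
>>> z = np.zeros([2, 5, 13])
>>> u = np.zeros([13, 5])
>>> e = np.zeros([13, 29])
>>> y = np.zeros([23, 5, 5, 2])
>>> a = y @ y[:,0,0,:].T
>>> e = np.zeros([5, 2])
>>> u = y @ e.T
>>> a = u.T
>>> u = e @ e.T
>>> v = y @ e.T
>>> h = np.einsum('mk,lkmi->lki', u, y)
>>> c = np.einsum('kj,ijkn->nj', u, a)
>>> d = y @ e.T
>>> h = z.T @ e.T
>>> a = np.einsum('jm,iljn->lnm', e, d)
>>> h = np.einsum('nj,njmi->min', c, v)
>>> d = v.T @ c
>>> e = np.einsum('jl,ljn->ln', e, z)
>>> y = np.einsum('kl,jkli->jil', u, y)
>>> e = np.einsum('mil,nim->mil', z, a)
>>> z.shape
(2, 5, 13)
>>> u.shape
(5, 5)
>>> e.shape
(2, 5, 13)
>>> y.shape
(23, 2, 5)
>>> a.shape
(5, 5, 2)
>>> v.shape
(23, 5, 5, 5)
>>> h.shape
(5, 5, 23)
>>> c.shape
(23, 5)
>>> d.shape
(5, 5, 5, 5)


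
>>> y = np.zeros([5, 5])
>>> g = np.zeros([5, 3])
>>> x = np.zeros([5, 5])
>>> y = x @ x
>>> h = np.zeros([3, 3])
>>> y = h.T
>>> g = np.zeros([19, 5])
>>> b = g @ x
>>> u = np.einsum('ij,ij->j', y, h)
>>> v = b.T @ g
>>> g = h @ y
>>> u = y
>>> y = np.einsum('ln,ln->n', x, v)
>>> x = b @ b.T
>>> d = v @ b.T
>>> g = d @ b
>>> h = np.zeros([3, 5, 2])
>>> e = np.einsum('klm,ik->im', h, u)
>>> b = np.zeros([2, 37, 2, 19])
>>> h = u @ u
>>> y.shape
(5,)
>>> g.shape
(5, 5)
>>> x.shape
(19, 19)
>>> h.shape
(3, 3)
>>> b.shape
(2, 37, 2, 19)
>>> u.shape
(3, 3)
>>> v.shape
(5, 5)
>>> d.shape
(5, 19)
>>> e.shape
(3, 2)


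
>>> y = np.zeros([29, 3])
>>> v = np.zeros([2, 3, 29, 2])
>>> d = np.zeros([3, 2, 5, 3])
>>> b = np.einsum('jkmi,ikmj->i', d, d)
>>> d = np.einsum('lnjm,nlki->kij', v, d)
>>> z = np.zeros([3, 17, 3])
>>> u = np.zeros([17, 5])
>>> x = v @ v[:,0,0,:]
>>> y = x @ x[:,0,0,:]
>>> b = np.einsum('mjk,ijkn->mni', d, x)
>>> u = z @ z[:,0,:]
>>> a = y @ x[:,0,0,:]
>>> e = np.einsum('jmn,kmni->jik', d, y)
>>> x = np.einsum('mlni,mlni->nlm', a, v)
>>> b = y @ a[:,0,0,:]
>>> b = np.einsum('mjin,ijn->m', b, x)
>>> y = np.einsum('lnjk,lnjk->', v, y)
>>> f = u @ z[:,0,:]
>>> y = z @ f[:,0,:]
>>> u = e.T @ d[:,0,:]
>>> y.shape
(3, 17, 3)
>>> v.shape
(2, 3, 29, 2)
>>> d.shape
(5, 3, 29)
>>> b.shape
(2,)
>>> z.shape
(3, 17, 3)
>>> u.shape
(2, 2, 29)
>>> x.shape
(29, 3, 2)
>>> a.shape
(2, 3, 29, 2)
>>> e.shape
(5, 2, 2)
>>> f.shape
(3, 17, 3)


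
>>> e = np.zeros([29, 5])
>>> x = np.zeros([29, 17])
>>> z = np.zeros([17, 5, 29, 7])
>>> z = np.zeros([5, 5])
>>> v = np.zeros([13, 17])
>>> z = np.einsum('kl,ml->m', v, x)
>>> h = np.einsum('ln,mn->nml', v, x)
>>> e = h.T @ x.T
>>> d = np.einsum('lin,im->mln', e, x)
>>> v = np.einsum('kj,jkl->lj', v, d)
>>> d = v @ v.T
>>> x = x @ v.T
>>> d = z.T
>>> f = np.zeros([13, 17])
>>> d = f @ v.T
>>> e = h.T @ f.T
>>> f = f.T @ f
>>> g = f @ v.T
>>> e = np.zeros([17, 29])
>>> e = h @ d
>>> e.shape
(17, 29, 29)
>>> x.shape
(29, 29)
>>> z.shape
(29,)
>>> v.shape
(29, 17)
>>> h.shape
(17, 29, 13)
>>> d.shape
(13, 29)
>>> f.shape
(17, 17)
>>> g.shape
(17, 29)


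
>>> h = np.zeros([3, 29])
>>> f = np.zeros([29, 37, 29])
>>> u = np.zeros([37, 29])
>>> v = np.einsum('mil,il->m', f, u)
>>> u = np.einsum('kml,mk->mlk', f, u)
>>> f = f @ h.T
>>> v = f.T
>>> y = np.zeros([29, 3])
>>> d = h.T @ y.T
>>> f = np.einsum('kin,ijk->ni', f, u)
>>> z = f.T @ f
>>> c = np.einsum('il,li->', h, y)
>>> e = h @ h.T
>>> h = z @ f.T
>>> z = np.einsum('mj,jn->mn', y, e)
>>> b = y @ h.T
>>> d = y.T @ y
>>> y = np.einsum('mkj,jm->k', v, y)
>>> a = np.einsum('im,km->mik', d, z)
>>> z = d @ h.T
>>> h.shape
(37, 3)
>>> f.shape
(3, 37)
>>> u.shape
(37, 29, 29)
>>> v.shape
(3, 37, 29)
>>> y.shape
(37,)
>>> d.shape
(3, 3)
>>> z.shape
(3, 37)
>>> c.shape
()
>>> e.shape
(3, 3)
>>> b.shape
(29, 37)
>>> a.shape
(3, 3, 29)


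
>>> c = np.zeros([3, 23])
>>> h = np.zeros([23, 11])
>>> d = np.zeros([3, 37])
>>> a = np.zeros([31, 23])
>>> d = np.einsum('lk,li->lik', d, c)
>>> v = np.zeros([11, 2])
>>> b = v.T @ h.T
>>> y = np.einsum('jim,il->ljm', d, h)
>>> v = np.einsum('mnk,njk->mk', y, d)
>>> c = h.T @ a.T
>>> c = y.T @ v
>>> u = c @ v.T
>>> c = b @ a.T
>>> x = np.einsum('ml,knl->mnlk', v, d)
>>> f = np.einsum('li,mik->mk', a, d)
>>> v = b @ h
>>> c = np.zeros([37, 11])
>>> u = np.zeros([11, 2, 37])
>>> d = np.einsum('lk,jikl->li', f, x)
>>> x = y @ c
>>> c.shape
(37, 11)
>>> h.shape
(23, 11)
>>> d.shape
(3, 23)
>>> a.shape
(31, 23)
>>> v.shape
(2, 11)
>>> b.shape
(2, 23)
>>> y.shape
(11, 3, 37)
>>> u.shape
(11, 2, 37)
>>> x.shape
(11, 3, 11)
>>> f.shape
(3, 37)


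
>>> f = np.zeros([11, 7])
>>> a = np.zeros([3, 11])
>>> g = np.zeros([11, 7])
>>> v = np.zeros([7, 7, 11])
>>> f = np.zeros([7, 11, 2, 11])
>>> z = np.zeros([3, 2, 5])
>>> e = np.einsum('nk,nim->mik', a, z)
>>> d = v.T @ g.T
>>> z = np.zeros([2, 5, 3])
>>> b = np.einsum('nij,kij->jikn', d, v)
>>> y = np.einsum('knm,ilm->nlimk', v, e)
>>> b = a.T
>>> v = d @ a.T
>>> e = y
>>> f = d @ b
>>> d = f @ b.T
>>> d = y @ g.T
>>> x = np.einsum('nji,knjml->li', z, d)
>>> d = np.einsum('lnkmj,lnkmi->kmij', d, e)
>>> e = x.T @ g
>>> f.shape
(11, 7, 3)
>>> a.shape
(3, 11)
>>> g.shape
(11, 7)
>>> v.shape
(11, 7, 3)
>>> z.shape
(2, 5, 3)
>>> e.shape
(3, 7)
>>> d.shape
(5, 11, 7, 11)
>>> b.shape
(11, 3)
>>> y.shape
(7, 2, 5, 11, 7)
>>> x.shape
(11, 3)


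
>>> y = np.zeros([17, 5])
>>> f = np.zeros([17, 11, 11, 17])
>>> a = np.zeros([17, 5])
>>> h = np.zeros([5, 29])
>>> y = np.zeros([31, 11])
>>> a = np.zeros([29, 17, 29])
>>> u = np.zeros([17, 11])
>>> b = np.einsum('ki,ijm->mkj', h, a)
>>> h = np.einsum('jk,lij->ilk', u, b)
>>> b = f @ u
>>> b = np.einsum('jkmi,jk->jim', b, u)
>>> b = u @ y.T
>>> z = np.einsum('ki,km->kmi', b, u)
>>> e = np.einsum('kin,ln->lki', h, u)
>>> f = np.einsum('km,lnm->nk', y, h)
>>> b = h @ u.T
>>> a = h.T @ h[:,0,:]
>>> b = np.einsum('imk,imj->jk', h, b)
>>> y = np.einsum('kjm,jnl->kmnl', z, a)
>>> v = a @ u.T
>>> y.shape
(17, 31, 29, 11)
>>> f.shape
(29, 31)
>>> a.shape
(11, 29, 11)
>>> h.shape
(5, 29, 11)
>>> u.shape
(17, 11)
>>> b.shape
(17, 11)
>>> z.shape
(17, 11, 31)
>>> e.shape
(17, 5, 29)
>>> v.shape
(11, 29, 17)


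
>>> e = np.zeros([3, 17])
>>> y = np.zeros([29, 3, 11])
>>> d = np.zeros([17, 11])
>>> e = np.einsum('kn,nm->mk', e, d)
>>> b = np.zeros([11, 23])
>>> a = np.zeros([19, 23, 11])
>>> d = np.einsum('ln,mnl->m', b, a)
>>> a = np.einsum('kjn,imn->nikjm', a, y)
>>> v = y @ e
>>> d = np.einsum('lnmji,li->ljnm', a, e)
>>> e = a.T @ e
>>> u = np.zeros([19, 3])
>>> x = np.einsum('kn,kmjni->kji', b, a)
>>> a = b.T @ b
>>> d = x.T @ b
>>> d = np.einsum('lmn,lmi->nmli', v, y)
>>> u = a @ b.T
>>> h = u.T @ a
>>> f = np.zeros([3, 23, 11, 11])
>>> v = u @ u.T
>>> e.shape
(3, 23, 19, 29, 3)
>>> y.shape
(29, 3, 11)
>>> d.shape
(3, 3, 29, 11)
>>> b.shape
(11, 23)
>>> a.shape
(23, 23)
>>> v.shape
(23, 23)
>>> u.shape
(23, 11)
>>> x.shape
(11, 19, 3)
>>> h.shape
(11, 23)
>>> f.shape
(3, 23, 11, 11)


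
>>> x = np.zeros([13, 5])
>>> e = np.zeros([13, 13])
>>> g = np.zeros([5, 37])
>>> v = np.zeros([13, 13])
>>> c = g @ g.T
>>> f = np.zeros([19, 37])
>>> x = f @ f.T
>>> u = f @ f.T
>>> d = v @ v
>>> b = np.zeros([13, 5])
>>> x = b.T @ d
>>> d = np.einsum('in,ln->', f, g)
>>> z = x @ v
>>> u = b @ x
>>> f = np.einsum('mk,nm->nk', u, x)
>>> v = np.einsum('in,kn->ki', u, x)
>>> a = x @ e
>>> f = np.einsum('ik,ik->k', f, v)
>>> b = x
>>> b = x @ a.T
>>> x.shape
(5, 13)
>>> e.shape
(13, 13)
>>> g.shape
(5, 37)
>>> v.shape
(5, 13)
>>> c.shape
(5, 5)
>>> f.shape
(13,)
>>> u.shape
(13, 13)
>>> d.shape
()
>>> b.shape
(5, 5)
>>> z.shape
(5, 13)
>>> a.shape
(5, 13)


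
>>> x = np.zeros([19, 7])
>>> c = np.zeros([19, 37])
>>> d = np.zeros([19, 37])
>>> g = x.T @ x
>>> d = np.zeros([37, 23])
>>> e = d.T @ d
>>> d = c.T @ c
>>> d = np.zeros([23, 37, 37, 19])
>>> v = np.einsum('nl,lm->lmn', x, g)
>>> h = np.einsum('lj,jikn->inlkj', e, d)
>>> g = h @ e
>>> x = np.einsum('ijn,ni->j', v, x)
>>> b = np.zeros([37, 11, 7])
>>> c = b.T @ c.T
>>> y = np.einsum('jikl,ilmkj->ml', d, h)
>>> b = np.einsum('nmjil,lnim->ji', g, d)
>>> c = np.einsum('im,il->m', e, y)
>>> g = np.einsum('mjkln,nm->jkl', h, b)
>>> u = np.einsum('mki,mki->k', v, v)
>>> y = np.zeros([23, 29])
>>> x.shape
(7,)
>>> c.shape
(23,)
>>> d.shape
(23, 37, 37, 19)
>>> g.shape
(19, 23, 37)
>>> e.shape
(23, 23)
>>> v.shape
(7, 7, 19)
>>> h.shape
(37, 19, 23, 37, 23)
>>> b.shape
(23, 37)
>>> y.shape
(23, 29)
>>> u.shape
(7,)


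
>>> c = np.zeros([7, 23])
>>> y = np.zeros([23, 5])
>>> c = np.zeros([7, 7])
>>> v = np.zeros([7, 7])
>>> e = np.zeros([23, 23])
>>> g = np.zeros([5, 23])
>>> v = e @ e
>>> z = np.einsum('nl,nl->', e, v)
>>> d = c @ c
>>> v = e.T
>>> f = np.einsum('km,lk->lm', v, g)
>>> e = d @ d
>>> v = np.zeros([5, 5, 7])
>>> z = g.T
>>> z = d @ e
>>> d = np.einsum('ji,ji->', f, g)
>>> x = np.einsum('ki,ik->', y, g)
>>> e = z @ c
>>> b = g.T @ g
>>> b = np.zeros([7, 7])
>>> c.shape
(7, 7)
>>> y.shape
(23, 5)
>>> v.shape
(5, 5, 7)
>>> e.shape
(7, 7)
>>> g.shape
(5, 23)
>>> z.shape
(7, 7)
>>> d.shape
()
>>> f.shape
(5, 23)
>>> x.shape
()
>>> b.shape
(7, 7)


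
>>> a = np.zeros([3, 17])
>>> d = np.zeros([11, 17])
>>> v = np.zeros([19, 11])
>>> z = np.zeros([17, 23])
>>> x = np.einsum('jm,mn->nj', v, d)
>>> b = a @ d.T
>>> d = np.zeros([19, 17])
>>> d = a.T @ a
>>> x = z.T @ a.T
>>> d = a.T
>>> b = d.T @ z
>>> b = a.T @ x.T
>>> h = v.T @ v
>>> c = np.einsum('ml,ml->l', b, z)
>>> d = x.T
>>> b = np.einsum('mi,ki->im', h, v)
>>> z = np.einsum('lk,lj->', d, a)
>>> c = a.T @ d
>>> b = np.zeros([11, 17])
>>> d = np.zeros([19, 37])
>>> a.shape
(3, 17)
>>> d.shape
(19, 37)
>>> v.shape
(19, 11)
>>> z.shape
()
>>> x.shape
(23, 3)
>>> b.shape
(11, 17)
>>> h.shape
(11, 11)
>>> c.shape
(17, 23)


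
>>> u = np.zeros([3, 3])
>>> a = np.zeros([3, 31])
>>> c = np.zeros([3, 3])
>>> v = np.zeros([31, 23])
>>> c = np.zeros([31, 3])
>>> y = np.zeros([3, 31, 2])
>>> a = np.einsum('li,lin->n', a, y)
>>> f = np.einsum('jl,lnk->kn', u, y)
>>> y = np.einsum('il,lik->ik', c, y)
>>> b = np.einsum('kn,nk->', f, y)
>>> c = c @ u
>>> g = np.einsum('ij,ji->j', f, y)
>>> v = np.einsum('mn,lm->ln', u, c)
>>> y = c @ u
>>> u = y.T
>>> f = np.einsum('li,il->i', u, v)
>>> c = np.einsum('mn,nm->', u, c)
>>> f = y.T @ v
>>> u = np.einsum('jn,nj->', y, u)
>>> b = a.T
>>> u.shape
()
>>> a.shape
(2,)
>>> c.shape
()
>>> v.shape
(31, 3)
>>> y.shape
(31, 3)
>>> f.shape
(3, 3)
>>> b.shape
(2,)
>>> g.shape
(31,)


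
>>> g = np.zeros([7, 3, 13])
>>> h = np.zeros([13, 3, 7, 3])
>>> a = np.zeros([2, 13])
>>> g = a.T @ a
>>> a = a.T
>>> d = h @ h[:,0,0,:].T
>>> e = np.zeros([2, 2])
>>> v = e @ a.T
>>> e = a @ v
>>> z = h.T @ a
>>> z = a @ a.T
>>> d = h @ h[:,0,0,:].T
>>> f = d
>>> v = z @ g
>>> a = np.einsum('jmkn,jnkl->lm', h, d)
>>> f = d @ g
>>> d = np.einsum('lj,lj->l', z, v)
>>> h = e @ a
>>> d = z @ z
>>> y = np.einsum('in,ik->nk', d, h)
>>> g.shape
(13, 13)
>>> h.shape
(13, 3)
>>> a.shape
(13, 3)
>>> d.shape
(13, 13)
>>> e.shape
(13, 13)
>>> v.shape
(13, 13)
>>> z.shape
(13, 13)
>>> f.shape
(13, 3, 7, 13)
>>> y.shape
(13, 3)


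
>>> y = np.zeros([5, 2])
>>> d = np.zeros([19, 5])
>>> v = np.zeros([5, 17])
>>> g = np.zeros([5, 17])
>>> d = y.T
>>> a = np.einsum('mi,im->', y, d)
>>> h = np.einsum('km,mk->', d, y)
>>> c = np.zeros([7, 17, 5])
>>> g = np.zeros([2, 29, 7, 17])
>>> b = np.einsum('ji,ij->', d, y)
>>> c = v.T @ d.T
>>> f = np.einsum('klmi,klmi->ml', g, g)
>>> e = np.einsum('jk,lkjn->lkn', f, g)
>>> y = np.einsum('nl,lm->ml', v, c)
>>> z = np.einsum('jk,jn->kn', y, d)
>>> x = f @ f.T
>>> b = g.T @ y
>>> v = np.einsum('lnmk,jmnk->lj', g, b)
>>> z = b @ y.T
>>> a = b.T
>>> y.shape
(2, 17)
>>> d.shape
(2, 5)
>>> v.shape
(2, 17)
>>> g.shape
(2, 29, 7, 17)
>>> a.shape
(17, 29, 7, 17)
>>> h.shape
()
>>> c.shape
(17, 2)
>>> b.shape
(17, 7, 29, 17)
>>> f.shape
(7, 29)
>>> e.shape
(2, 29, 17)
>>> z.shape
(17, 7, 29, 2)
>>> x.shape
(7, 7)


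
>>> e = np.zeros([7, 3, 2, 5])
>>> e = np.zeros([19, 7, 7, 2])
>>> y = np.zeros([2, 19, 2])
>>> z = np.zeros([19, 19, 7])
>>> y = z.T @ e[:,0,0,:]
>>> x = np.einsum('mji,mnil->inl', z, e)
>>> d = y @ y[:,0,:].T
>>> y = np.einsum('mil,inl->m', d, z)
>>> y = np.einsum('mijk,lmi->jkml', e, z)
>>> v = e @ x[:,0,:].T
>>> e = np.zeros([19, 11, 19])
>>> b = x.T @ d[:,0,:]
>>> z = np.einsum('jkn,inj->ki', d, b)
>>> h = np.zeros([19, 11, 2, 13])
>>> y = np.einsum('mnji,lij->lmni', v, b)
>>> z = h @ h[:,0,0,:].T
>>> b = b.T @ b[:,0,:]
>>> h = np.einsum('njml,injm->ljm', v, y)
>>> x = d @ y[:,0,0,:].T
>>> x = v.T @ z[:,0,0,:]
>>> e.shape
(19, 11, 19)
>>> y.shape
(2, 19, 7, 7)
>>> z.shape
(19, 11, 2, 19)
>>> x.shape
(7, 7, 7, 19)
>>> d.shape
(7, 19, 7)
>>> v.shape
(19, 7, 7, 7)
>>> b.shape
(7, 7, 7)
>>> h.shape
(7, 7, 7)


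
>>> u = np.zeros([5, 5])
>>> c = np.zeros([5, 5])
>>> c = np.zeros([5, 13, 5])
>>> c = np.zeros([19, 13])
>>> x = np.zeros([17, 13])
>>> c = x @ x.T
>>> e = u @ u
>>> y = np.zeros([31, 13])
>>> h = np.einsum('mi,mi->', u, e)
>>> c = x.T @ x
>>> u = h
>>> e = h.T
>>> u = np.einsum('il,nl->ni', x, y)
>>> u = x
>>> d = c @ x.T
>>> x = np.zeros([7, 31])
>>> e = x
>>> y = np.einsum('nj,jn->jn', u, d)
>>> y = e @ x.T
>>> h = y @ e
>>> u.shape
(17, 13)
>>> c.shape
(13, 13)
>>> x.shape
(7, 31)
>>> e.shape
(7, 31)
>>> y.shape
(7, 7)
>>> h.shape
(7, 31)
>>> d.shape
(13, 17)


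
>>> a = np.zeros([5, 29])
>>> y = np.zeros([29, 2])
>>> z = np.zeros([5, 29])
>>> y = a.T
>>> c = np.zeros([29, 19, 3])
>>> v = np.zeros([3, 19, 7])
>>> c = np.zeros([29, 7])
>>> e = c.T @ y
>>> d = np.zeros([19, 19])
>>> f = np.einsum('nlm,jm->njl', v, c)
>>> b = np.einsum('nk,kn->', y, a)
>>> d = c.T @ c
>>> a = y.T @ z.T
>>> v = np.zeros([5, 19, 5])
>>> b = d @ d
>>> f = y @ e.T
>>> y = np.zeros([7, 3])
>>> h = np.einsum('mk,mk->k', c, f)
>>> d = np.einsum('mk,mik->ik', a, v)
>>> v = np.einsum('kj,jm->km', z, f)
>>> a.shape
(5, 5)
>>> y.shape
(7, 3)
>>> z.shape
(5, 29)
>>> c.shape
(29, 7)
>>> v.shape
(5, 7)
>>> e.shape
(7, 5)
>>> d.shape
(19, 5)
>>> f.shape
(29, 7)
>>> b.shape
(7, 7)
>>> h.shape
(7,)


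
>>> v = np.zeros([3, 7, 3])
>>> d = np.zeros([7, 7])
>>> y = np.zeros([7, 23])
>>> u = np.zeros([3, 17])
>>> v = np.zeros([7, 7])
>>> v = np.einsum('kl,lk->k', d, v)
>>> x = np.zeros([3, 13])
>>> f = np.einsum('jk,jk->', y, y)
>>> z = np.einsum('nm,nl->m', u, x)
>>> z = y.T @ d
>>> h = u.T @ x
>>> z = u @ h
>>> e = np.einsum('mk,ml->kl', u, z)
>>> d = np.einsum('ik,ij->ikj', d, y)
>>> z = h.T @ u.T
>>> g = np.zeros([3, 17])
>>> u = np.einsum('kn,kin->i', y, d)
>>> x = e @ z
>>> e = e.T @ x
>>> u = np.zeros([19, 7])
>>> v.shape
(7,)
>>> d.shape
(7, 7, 23)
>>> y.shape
(7, 23)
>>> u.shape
(19, 7)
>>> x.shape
(17, 3)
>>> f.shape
()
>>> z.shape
(13, 3)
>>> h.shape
(17, 13)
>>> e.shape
(13, 3)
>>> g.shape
(3, 17)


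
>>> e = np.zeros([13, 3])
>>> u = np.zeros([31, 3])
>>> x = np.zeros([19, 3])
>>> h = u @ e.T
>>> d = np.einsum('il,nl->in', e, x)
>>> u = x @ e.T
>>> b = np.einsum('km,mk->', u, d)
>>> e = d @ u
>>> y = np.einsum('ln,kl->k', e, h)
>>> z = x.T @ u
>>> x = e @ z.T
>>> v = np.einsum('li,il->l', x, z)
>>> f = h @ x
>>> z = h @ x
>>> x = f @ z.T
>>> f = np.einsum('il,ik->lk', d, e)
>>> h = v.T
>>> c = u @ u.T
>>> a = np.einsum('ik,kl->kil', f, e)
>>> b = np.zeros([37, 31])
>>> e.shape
(13, 13)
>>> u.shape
(19, 13)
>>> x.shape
(31, 31)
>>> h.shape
(13,)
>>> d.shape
(13, 19)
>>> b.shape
(37, 31)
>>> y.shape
(31,)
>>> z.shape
(31, 3)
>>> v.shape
(13,)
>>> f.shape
(19, 13)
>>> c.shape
(19, 19)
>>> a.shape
(13, 19, 13)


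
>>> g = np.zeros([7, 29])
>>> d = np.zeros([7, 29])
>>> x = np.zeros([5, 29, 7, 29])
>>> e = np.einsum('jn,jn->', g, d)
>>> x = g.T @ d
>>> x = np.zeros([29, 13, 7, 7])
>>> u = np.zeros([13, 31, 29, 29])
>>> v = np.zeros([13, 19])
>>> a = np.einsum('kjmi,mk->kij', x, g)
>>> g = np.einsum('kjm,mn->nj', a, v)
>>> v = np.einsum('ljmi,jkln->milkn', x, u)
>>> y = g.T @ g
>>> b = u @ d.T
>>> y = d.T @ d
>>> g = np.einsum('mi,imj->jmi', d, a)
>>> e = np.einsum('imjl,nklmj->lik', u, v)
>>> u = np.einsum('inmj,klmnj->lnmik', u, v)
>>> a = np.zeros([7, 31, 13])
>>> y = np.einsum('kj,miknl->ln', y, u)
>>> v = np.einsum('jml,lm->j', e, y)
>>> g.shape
(13, 7, 29)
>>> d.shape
(7, 29)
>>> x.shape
(29, 13, 7, 7)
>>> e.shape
(29, 13, 7)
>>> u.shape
(7, 31, 29, 13, 7)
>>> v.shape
(29,)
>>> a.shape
(7, 31, 13)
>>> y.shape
(7, 13)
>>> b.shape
(13, 31, 29, 7)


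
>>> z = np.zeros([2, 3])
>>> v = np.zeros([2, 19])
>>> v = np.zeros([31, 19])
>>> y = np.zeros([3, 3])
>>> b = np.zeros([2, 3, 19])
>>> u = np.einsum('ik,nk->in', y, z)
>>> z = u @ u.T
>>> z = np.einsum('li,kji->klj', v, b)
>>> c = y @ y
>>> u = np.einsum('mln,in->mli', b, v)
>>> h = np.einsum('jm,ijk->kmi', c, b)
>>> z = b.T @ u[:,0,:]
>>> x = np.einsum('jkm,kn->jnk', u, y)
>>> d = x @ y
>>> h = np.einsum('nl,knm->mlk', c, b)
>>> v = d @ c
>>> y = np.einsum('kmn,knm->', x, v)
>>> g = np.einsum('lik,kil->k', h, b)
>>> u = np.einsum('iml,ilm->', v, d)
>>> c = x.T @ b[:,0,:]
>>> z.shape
(19, 3, 31)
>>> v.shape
(2, 3, 3)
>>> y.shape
()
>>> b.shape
(2, 3, 19)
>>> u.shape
()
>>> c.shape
(3, 3, 19)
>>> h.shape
(19, 3, 2)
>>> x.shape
(2, 3, 3)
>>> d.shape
(2, 3, 3)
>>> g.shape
(2,)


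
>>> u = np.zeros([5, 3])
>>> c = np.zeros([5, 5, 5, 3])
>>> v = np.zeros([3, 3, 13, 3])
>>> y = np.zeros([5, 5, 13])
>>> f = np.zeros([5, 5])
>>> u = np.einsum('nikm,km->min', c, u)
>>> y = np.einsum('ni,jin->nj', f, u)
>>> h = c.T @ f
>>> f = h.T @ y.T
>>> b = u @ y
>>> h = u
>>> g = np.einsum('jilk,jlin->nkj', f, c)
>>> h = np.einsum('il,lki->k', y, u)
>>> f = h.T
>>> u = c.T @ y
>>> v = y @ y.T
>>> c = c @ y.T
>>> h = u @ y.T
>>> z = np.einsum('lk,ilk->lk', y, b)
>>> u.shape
(3, 5, 5, 3)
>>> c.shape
(5, 5, 5, 5)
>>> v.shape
(5, 5)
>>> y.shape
(5, 3)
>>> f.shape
(5,)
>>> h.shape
(3, 5, 5, 5)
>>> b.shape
(3, 5, 3)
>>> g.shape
(3, 5, 5)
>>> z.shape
(5, 3)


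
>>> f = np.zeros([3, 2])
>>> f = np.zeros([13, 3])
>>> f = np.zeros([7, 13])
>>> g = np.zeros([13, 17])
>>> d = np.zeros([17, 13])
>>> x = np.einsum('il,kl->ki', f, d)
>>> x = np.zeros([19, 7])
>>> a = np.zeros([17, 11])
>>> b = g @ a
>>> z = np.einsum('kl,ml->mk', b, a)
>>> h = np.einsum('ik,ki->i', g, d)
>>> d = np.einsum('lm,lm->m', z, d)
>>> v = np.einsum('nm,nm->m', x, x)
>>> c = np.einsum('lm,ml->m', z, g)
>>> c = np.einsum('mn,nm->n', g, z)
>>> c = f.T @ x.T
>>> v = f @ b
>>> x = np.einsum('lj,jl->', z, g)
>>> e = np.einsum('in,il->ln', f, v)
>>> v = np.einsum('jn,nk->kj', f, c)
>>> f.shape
(7, 13)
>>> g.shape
(13, 17)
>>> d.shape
(13,)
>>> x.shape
()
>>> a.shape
(17, 11)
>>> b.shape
(13, 11)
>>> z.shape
(17, 13)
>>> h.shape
(13,)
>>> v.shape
(19, 7)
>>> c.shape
(13, 19)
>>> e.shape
(11, 13)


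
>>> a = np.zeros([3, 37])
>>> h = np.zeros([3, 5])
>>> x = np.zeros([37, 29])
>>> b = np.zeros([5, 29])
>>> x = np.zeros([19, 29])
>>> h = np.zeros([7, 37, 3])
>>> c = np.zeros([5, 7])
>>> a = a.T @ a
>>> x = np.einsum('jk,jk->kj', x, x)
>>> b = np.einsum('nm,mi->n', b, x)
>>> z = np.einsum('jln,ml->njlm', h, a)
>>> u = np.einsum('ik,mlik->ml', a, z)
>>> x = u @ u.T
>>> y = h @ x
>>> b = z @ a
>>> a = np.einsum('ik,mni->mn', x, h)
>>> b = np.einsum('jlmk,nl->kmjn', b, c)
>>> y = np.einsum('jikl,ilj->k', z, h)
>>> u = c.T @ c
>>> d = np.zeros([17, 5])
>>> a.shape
(7, 37)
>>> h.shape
(7, 37, 3)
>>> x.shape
(3, 3)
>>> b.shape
(37, 37, 3, 5)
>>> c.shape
(5, 7)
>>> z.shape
(3, 7, 37, 37)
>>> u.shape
(7, 7)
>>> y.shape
(37,)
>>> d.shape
(17, 5)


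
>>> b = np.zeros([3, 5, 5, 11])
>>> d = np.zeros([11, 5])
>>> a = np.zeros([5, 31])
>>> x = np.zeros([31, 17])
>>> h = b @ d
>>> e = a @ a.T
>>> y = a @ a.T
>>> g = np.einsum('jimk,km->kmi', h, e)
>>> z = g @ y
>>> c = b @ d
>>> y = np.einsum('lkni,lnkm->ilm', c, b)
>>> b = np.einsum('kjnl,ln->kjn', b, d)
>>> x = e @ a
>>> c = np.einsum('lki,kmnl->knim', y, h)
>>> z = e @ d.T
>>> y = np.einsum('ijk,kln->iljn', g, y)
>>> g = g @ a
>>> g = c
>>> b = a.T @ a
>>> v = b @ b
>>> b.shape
(31, 31)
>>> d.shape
(11, 5)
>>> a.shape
(5, 31)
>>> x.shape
(5, 31)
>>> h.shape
(3, 5, 5, 5)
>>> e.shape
(5, 5)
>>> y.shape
(5, 3, 5, 11)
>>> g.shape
(3, 5, 11, 5)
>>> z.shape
(5, 11)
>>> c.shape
(3, 5, 11, 5)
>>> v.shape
(31, 31)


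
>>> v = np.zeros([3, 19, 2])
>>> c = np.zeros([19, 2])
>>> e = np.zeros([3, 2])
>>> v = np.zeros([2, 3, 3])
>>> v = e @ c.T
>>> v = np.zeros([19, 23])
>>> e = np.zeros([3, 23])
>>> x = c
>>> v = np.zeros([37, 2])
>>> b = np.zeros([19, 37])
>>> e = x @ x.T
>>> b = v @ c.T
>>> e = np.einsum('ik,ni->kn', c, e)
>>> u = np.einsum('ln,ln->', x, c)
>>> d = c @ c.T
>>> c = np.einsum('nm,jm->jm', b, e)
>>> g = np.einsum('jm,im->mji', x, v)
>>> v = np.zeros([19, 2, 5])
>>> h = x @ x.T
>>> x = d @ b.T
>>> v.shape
(19, 2, 5)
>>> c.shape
(2, 19)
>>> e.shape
(2, 19)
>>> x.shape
(19, 37)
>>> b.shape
(37, 19)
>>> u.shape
()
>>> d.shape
(19, 19)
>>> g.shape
(2, 19, 37)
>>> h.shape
(19, 19)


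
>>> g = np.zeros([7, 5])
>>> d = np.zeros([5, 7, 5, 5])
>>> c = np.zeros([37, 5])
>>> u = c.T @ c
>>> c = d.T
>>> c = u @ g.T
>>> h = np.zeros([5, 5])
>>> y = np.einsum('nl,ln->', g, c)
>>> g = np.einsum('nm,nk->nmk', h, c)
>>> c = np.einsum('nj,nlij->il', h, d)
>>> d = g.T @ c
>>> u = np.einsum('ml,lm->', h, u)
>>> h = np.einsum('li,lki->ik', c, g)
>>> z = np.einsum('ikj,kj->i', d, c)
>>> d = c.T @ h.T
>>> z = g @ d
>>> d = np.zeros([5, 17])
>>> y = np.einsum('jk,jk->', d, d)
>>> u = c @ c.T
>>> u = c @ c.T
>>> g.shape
(5, 5, 7)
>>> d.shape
(5, 17)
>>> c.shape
(5, 7)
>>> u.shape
(5, 5)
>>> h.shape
(7, 5)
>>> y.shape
()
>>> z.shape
(5, 5, 7)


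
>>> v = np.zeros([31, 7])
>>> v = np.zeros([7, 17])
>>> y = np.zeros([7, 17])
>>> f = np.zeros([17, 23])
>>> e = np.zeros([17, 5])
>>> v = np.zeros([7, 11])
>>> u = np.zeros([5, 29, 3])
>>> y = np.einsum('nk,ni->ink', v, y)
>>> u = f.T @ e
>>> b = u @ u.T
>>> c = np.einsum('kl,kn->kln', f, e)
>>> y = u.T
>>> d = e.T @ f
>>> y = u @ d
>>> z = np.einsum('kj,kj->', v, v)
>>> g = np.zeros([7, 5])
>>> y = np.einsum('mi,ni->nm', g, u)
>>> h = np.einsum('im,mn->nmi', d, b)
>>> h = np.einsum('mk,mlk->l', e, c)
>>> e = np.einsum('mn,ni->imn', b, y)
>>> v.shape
(7, 11)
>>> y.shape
(23, 7)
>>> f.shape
(17, 23)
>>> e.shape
(7, 23, 23)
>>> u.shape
(23, 5)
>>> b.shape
(23, 23)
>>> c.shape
(17, 23, 5)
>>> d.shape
(5, 23)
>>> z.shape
()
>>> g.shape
(7, 5)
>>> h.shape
(23,)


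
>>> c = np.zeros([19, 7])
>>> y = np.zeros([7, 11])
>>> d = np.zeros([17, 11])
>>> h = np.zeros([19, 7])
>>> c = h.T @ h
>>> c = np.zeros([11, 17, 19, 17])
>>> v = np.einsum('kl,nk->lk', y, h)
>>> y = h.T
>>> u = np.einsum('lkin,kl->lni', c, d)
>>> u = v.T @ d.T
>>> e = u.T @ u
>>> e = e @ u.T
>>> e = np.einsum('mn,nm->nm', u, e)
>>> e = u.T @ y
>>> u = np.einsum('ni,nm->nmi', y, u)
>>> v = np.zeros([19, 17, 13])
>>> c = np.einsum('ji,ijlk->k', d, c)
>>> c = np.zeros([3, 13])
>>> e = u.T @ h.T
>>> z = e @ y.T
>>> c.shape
(3, 13)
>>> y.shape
(7, 19)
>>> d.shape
(17, 11)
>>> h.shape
(19, 7)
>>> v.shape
(19, 17, 13)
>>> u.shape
(7, 17, 19)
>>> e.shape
(19, 17, 19)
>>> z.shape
(19, 17, 7)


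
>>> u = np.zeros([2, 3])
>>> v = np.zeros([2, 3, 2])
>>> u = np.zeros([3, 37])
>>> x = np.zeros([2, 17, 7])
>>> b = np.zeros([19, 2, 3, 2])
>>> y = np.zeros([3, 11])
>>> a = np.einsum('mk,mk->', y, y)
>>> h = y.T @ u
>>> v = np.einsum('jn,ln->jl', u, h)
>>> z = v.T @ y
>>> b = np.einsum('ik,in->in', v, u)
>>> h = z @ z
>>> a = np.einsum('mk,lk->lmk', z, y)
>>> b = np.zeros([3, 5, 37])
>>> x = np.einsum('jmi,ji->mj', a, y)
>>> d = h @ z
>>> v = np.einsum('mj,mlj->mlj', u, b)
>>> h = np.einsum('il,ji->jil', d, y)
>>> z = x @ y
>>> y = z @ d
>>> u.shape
(3, 37)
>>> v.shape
(3, 5, 37)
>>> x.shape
(11, 3)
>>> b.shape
(3, 5, 37)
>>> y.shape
(11, 11)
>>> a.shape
(3, 11, 11)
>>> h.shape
(3, 11, 11)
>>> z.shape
(11, 11)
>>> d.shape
(11, 11)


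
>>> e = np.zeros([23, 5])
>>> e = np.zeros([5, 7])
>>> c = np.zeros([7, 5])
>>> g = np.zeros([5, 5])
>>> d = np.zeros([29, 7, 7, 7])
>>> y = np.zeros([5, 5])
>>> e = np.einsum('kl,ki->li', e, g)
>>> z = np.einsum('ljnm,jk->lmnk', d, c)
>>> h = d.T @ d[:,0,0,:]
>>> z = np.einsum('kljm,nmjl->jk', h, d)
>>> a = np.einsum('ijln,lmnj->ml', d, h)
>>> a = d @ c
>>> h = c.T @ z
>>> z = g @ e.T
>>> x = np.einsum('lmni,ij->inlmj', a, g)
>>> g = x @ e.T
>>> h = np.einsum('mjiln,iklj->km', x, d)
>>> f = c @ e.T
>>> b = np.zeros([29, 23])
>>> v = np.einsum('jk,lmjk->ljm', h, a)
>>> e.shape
(7, 5)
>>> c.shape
(7, 5)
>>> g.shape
(5, 7, 29, 7, 7)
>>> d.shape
(29, 7, 7, 7)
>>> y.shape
(5, 5)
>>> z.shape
(5, 7)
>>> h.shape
(7, 5)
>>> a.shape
(29, 7, 7, 5)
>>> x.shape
(5, 7, 29, 7, 5)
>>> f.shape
(7, 7)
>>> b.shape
(29, 23)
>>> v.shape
(29, 7, 7)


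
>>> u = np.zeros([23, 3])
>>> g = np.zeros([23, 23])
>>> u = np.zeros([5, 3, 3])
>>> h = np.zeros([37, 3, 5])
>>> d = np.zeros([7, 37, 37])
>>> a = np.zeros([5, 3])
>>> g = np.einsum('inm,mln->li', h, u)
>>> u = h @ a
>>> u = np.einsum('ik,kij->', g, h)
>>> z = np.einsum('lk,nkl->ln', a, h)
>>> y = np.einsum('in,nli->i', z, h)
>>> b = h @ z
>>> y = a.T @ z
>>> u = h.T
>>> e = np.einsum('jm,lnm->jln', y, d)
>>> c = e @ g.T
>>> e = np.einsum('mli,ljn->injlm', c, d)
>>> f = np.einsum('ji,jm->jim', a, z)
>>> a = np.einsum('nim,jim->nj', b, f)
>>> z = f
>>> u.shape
(5, 3, 37)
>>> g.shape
(3, 37)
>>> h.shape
(37, 3, 5)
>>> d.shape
(7, 37, 37)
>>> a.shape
(37, 5)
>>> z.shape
(5, 3, 37)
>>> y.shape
(3, 37)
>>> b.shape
(37, 3, 37)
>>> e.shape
(3, 37, 37, 7, 3)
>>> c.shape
(3, 7, 3)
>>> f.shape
(5, 3, 37)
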